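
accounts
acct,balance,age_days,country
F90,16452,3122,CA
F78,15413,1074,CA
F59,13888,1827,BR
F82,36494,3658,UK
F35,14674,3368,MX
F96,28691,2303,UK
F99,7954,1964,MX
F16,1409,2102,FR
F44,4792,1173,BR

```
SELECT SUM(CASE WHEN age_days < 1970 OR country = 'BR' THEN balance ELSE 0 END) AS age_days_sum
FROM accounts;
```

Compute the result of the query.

acct=F90: ✗
acct=F78: ✓ → 15413
acct=F59: ✓ → 13888
acct=F82: ✗
acct=F35: ✗
acct=F96: ✗
acct=F99: ✓ → 7954
acct=F16: ✗
acct=F44: ✓ → 4792
age_days_sum = 15413 + 13888 + 7954 + 4792 = 42047

42047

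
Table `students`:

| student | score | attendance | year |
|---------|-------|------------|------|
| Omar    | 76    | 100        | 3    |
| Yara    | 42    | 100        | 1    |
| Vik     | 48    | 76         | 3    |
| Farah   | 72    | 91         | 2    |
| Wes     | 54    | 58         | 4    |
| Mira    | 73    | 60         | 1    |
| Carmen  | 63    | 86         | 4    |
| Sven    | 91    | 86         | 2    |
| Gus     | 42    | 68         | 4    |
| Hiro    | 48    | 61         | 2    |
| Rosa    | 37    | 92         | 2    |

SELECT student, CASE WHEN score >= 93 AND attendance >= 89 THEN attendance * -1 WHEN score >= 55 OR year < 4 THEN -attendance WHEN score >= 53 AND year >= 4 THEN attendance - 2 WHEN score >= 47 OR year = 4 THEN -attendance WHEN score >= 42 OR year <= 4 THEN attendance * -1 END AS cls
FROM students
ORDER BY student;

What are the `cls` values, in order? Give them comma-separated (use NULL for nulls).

-86, -91, -68, -61, -60, -100, -92, -86, -76, 56, -100

student=Carmen: score >= 55 OR year < 4 → -86
student=Farah: score >= 55 OR year < 4 → -91
student=Gus: score >= 47 OR year = 4 → -68
student=Hiro: score >= 55 OR year < 4 → -61
student=Mira: score >= 55 OR year < 4 → -60
student=Omar: score >= 55 OR year < 4 → -100
student=Rosa: score >= 55 OR year < 4 → -92
student=Sven: score >= 55 OR year < 4 → -86
student=Vik: score >= 55 OR year < 4 → -76
student=Wes: score >= 53 AND year >= 4 → 56
student=Yara: score >= 55 OR year < 4 → -100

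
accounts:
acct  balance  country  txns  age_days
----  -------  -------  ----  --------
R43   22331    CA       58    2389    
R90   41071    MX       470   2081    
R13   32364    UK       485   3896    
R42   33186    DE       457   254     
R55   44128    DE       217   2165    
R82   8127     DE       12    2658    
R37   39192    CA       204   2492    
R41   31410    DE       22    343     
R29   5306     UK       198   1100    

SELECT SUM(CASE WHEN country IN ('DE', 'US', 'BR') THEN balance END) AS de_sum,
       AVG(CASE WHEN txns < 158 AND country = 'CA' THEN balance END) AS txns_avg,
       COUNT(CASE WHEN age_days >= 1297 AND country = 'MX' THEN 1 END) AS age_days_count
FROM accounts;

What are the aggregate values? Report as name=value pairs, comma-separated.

de_sum=116851, txns_avg=22331, age_days_count=1

[de_sum: country IN ('DE', 'US', 'BR')]
acct=R43: ✗
acct=R90: ✗
acct=R13: ✗
acct=R42: ✓ → 33186
acct=R55: ✓ → 44128
acct=R82: ✓ → 8127
acct=R37: ✗
acct=R41: ✓ → 31410
acct=R29: ✗
de_sum = 33186 + 44128 + 8127 + 31410 = 116851
—
[txns_avg: txns < 158 AND country = 'CA']
acct=R43: ✓ → 22331
acct=R90: ✗
acct=R13: ✗
acct=R42: ✗
acct=R55: ✗
acct=R82: ✗
acct=R37: ✗
acct=R41: ✗
acct=R29: ✗
txns_avg = 22331
—
[age_days_count: age_days >= 1297 AND country = 'MX']
acct=R43: ✗
acct=R90: ✓ → 1
acct=R13: ✗
acct=R42: ✗
acct=R55: ✗
acct=R82: ✗
acct=R37: ✗
acct=R41: ✗
acct=R29: ✗
age_days_count = COUNT(1) = 1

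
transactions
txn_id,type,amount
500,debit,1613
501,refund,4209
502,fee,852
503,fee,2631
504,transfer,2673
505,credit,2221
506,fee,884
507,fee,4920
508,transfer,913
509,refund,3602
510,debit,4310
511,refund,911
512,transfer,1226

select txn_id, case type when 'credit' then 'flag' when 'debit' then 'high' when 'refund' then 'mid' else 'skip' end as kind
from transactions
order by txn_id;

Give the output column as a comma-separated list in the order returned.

txn_id=500: type='debit' → high
txn_id=501: type='refund' → mid
txn_id=502: ELSE → skip
txn_id=503: ELSE → skip
txn_id=504: ELSE → skip
txn_id=505: type='credit' → flag
txn_id=506: ELSE → skip
txn_id=507: ELSE → skip
txn_id=508: ELSE → skip
txn_id=509: type='refund' → mid
txn_id=510: type='debit' → high
txn_id=511: type='refund' → mid
txn_id=512: ELSE → skip

high, mid, skip, skip, skip, flag, skip, skip, skip, mid, high, mid, skip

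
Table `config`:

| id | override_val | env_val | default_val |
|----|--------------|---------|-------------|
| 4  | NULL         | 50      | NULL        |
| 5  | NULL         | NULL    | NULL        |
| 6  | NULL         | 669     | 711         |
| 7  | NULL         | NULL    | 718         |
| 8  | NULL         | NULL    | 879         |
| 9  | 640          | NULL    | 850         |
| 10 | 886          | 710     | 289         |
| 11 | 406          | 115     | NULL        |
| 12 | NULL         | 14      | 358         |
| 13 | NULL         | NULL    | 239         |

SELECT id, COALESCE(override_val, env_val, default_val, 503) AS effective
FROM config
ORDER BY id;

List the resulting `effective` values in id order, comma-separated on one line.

50, 503, 669, 718, 879, 640, 886, 406, 14, 239

id=4: override_val=NULL, env_val=50 → 50
id=5: override_val=NULL, env_val=NULL, default_val=NULL, → literal 503 → 503
id=6: override_val=NULL, env_val=669 → 669
id=7: override_val=NULL, env_val=NULL, default_val=718 → 718
id=8: override_val=NULL, env_val=NULL, default_val=879 → 879
id=9: override_val=640 → 640
id=10: override_val=886 → 886
id=11: override_val=406 → 406
id=12: override_val=NULL, env_val=14 → 14
id=13: override_val=NULL, env_val=NULL, default_val=239 → 239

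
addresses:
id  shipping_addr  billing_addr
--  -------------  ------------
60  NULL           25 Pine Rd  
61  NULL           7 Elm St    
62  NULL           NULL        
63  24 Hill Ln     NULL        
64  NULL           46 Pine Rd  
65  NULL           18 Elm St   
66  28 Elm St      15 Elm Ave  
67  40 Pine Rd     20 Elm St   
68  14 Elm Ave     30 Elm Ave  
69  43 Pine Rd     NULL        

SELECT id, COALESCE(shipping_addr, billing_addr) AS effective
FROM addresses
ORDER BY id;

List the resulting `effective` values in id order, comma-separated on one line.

25 Pine Rd, 7 Elm St, NULL, 24 Hill Ln, 46 Pine Rd, 18 Elm St, 28 Elm St, 40 Pine Rd, 14 Elm Ave, 43 Pine Rd

id=60: shipping_addr=NULL, billing_addr=25 Pine Rd → 25 Pine Rd
id=61: shipping_addr=NULL, billing_addr=7 Elm St → 7 Elm St
id=62: shipping_addr=NULL, billing_addr=NULL (all NULL) → NULL
id=63: shipping_addr=24 Hill Ln → 24 Hill Ln
id=64: shipping_addr=NULL, billing_addr=46 Pine Rd → 46 Pine Rd
id=65: shipping_addr=NULL, billing_addr=18 Elm St → 18 Elm St
id=66: shipping_addr=28 Elm St → 28 Elm St
id=67: shipping_addr=40 Pine Rd → 40 Pine Rd
id=68: shipping_addr=14 Elm Ave → 14 Elm Ave
id=69: shipping_addr=43 Pine Rd → 43 Pine Rd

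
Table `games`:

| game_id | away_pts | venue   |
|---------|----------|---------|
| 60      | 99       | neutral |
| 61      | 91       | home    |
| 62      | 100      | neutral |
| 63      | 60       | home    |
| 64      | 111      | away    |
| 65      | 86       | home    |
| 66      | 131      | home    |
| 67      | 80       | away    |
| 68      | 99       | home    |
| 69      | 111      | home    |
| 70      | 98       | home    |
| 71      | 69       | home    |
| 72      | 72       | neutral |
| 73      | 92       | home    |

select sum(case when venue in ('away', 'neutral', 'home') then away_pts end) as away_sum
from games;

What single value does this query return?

1299

game_id=60: ✓ → 99
game_id=61: ✓ → 91
game_id=62: ✓ → 100
game_id=63: ✓ → 60
game_id=64: ✓ → 111
game_id=65: ✓ → 86
game_id=66: ✓ → 131
game_id=67: ✓ → 80
game_id=68: ✓ → 99
game_id=69: ✓ → 111
game_id=70: ✓ → 98
game_id=71: ✓ → 69
game_id=72: ✓ → 72
game_id=73: ✓ → 92
away_sum = 99 + 91 + 100 + 60 + 111 + 86 + 131 + 80 + 99 + 111 + 98 + 69 + 72 + 92 = 1299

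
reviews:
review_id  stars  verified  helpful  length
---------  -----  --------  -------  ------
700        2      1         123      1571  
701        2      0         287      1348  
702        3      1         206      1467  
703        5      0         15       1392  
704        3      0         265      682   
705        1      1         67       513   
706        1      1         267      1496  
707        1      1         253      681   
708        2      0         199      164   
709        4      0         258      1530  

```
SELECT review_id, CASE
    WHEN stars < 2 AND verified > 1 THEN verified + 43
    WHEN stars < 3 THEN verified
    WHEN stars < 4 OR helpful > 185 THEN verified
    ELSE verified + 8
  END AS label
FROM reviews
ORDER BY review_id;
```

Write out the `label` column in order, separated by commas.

review_id=700: stars < 3 → 1
review_id=701: stars < 3 → 0
review_id=702: stars < 4 OR helpful > 185 → 1
review_id=703: ELSE → 8
review_id=704: stars < 4 OR helpful > 185 → 0
review_id=705: stars < 3 → 1
review_id=706: stars < 3 → 1
review_id=707: stars < 3 → 1
review_id=708: stars < 3 → 0
review_id=709: stars < 4 OR helpful > 185 → 0

1, 0, 1, 8, 0, 1, 1, 1, 0, 0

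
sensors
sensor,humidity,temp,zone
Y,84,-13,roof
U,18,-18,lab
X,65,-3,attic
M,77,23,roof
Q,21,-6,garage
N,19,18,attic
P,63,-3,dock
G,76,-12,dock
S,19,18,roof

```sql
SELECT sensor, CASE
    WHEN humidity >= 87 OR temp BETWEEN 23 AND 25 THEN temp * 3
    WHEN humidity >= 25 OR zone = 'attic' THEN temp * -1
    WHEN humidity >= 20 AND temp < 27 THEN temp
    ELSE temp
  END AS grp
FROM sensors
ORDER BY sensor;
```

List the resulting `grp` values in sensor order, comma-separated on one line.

12, 69, -18, 3, -6, 18, -18, 3, 13

sensor=G: humidity >= 25 OR zone = 'attic' → 12
sensor=M: humidity >= 87 OR temp BETWEEN 23 AND 25 → 69
sensor=N: humidity >= 25 OR zone = 'attic' → -18
sensor=P: humidity >= 25 OR zone = 'attic' → 3
sensor=Q: humidity >= 20 AND temp < 27 → -6
sensor=S: ELSE → 18
sensor=U: ELSE → -18
sensor=X: humidity >= 25 OR zone = 'attic' → 3
sensor=Y: humidity >= 25 OR zone = 'attic' → 13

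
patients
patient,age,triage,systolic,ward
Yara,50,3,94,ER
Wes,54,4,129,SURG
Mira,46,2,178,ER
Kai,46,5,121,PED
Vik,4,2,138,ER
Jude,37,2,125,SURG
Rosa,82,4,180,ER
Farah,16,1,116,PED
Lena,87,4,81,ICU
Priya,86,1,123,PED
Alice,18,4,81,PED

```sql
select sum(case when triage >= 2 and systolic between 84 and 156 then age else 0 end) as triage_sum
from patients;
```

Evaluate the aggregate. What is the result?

patient=Yara: ✓ → 50
patient=Wes: ✓ → 54
patient=Mira: ✗
patient=Kai: ✓ → 46
patient=Vik: ✓ → 4
patient=Jude: ✓ → 37
patient=Rosa: ✗
patient=Farah: ✗
patient=Lena: ✗
patient=Priya: ✗
patient=Alice: ✗
triage_sum = 50 + 54 + 46 + 4 + 37 = 191

191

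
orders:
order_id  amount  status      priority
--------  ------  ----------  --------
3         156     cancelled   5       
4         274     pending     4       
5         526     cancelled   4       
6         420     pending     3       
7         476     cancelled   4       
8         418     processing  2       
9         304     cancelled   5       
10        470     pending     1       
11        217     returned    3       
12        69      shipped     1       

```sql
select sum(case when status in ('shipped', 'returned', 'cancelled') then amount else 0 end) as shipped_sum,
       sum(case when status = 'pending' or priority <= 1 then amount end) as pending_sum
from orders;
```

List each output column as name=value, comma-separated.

shipped_sum=1748, pending_sum=1233

[shipped_sum: status in ('shipped', 'returned', 'cancelled')]
order_id=3: ✓ → 156
order_id=4: ✗
order_id=5: ✓ → 526
order_id=6: ✗
order_id=7: ✓ → 476
order_id=8: ✗
order_id=9: ✓ → 304
order_id=10: ✗
order_id=11: ✓ → 217
order_id=12: ✓ → 69
shipped_sum = 156 + 526 + 476 + 304 + 217 + 69 = 1748
—
[pending_sum: status = 'pending' or priority <= 1]
order_id=3: ✗
order_id=4: ✓ → 274
order_id=5: ✗
order_id=6: ✓ → 420
order_id=7: ✗
order_id=8: ✗
order_id=9: ✗
order_id=10: ✓ → 470
order_id=11: ✗
order_id=12: ✓ → 69
pending_sum = 274 + 420 + 470 + 69 = 1233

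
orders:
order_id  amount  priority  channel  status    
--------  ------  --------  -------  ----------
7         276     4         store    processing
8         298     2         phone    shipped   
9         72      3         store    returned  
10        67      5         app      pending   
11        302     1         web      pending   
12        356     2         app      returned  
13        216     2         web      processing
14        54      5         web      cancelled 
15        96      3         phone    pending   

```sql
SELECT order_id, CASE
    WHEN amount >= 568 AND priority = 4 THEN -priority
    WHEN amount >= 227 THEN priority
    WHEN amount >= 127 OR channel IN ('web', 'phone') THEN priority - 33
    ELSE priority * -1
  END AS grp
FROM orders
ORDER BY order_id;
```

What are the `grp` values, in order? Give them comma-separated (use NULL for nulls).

order_id=7: amount >= 227 → 4
order_id=8: amount >= 227 → 2
order_id=9: ELSE → -3
order_id=10: ELSE → -5
order_id=11: amount >= 227 → 1
order_id=12: amount >= 227 → 2
order_id=13: amount >= 127 OR channel IN ('web', 'phone') → -31
order_id=14: amount >= 127 OR channel IN ('web', 'phone') → -28
order_id=15: amount >= 127 OR channel IN ('web', 'phone') → -30

4, 2, -3, -5, 1, 2, -31, -28, -30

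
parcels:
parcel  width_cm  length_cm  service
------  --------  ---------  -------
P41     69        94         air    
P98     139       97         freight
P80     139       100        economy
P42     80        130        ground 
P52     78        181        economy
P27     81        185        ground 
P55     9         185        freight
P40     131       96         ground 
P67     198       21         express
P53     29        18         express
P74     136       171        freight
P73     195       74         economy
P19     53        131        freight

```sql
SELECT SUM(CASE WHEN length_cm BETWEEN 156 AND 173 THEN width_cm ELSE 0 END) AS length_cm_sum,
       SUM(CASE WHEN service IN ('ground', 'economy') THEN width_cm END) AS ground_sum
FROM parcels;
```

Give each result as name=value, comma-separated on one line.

[length_cm_sum: length_cm BETWEEN 156 AND 173]
parcel=P41: ✗
parcel=P98: ✗
parcel=P80: ✗
parcel=P42: ✗
parcel=P52: ✗
parcel=P27: ✗
parcel=P55: ✗
parcel=P40: ✗
parcel=P67: ✗
parcel=P53: ✗
parcel=P74: ✓ → 136
parcel=P73: ✗
parcel=P19: ✗
length_cm_sum = 136
—
[ground_sum: service IN ('ground', 'economy')]
parcel=P41: ✗
parcel=P98: ✗
parcel=P80: ✓ → 139
parcel=P42: ✓ → 80
parcel=P52: ✓ → 78
parcel=P27: ✓ → 81
parcel=P55: ✗
parcel=P40: ✓ → 131
parcel=P67: ✗
parcel=P53: ✗
parcel=P74: ✗
parcel=P73: ✓ → 195
parcel=P19: ✗
ground_sum = 139 + 80 + 78 + 81 + 131 + 195 = 704

length_cm_sum=136, ground_sum=704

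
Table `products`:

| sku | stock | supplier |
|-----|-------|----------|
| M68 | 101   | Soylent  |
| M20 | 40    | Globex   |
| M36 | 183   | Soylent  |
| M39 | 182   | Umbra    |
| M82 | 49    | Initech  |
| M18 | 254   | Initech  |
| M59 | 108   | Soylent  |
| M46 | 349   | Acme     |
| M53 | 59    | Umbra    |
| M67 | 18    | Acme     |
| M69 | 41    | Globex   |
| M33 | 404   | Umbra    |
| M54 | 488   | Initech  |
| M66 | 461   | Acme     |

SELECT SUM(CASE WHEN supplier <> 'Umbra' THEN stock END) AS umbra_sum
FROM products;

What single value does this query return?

2092

sku=M68: ✓ → 101
sku=M20: ✓ → 40
sku=M36: ✓ → 183
sku=M39: ✗
sku=M82: ✓ → 49
sku=M18: ✓ → 254
sku=M59: ✓ → 108
sku=M46: ✓ → 349
sku=M53: ✗
sku=M67: ✓ → 18
sku=M69: ✓ → 41
sku=M33: ✗
sku=M54: ✓ → 488
sku=M66: ✓ → 461
umbra_sum = 101 + 40 + 183 + 49 + 254 + 108 + 349 + 18 + 41 + 488 + 461 = 2092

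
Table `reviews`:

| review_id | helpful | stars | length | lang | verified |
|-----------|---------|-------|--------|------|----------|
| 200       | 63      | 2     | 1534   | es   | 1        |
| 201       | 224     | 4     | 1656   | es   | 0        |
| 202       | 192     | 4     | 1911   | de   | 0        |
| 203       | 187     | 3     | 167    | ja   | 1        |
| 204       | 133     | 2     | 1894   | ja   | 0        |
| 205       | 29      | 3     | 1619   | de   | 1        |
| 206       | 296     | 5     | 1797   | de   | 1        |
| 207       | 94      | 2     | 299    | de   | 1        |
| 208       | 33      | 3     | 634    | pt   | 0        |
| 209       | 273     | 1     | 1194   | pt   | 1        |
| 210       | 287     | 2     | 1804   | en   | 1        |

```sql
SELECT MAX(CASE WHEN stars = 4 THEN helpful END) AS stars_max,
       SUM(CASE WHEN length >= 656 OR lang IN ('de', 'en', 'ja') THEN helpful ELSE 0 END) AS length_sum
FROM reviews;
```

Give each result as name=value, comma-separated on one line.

stars_max=224, length_sum=1778

[stars_max: stars = 4]
review_id=200: ✗
review_id=201: ✓ → 224
review_id=202: ✓ → 192
review_id=203: ✗
review_id=204: ✗
review_id=205: ✗
review_id=206: ✗
review_id=207: ✗
review_id=208: ✗
review_id=209: ✗
review_id=210: ✗
stars_max = MAX(224, 192) = 224
—
[length_sum: length >= 656 OR lang IN ('de', 'en', 'ja')]
review_id=200: ✓ → 63
review_id=201: ✓ → 224
review_id=202: ✓ → 192
review_id=203: ✓ → 187
review_id=204: ✓ → 133
review_id=205: ✓ → 29
review_id=206: ✓ → 296
review_id=207: ✓ → 94
review_id=208: ✗
review_id=209: ✓ → 273
review_id=210: ✓ → 287
length_sum = 63 + 224 + 192 + 187 + 133 + 29 + 296 + 94 + 273 + 287 = 1778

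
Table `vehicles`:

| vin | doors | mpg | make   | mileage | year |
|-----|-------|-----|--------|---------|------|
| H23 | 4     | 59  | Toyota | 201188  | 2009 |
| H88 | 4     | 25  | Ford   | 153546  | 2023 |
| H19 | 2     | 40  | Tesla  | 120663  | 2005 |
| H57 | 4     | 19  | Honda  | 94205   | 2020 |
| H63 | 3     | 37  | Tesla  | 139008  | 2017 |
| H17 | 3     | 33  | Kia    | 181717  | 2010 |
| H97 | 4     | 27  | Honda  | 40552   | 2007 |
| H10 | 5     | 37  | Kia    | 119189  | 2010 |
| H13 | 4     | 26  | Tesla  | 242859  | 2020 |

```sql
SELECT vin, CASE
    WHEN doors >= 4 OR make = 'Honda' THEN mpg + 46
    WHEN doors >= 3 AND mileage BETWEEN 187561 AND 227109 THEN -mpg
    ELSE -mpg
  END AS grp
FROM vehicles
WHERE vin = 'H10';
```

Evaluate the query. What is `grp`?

83

vin = H10: doors=5, mpg=37, make=Kia, mileage=119189, year=2010.
doors >= 4 OR make = 'Honda' → true → 83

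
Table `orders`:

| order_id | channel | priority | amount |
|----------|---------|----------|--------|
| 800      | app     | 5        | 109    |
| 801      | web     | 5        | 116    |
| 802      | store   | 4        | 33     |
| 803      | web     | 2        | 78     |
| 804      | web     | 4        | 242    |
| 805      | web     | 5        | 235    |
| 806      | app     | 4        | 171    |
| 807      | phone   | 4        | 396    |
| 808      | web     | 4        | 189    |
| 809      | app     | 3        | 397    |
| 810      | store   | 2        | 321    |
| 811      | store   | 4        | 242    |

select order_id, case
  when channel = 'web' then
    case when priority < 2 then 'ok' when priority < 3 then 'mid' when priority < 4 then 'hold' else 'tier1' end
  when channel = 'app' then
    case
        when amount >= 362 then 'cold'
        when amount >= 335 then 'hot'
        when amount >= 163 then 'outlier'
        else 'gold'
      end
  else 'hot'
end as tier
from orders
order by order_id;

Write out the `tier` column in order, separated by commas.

gold, tier1, hot, mid, tier1, tier1, outlier, hot, tier1, cold, hot, hot

order_id=800: channel='app' → inner[ELSE] → gold
order_id=801: channel='web' → inner[ELSE] → tier1
order_id=802: channel='store' → outer ELSE → hot
order_id=803: channel='web' → inner[priority < 3] → mid
order_id=804: channel='web' → inner[ELSE] → tier1
order_id=805: channel='web' → inner[ELSE] → tier1
order_id=806: channel='app' → inner[amount >= 163] → outlier
order_id=807: channel='phone' → outer ELSE → hot
order_id=808: channel='web' → inner[ELSE] → tier1
order_id=809: channel='app' → inner[amount >= 362] → cold
order_id=810: channel='store' → outer ELSE → hot
order_id=811: channel='store' → outer ELSE → hot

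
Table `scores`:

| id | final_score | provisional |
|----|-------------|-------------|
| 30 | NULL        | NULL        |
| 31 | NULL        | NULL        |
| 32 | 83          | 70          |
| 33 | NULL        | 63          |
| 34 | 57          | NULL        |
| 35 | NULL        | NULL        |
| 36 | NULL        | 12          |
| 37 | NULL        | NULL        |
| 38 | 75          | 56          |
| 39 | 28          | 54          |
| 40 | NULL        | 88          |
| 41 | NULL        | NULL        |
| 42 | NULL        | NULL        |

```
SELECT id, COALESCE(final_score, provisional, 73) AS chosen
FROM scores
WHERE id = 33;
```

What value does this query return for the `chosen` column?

63

id = 33: final_score=NULL, provisional=63.
final_score=NULL, provisional=63 → 63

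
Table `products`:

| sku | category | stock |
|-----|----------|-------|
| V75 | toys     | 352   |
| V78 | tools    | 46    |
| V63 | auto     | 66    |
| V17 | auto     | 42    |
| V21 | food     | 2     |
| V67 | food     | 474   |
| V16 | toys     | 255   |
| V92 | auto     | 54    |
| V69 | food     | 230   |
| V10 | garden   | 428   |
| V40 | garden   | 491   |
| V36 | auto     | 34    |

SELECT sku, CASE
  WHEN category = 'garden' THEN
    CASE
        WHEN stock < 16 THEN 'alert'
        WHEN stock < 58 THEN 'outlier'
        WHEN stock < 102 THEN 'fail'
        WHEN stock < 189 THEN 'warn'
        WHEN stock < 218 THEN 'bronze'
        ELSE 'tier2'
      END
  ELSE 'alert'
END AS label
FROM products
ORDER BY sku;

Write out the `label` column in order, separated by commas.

tier2, alert, alert, alert, alert, tier2, alert, alert, alert, alert, alert, alert

sku=V10: category='garden' → inner[ELSE] → tier2
sku=V16: category='toys' → outer ELSE → alert
sku=V17: category='auto' → outer ELSE → alert
sku=V21: category='food' → outer ELSE → alert
sku=V36: category='auto' → outer ELSE → alert
sku=V40: category='garden' → inner[ELSE] → tier2
sku=V63: category='auto' → outer ELSE → alert
sku=V67: category='food' → outer ELSE → alert
sku=V69: category='food' → outer ELSE → alert
sku=V75: category='toys' → outer ELSE → alert
sku=V78: category='tools' → outer ELSE → alert
sku=V92: category='auto' → outer ELSE → alert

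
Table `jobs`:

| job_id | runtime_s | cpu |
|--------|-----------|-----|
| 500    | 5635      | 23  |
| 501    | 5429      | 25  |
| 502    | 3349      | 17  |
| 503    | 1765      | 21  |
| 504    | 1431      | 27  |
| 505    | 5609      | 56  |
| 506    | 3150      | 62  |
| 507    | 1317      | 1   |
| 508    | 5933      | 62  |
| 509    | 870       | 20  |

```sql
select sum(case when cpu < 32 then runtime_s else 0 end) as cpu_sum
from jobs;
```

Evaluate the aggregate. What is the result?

19796

job_id=500: ✓ → 5635
job_id=501: ✓ → 5429
job_id=502: ✓ → 3349
job_id=503: ✓ → 1765
job_id=504: ✓ → 1431
job_id=505: ✗
job_id=506: ✗
job_id=507: ✓ → 1317
job_id=508: ✗
job_id=509: ✓ → 870
cpu_sum = 5635 + 5429 + 3349 + 1765 + 1431 + 1317 + 870 = 19796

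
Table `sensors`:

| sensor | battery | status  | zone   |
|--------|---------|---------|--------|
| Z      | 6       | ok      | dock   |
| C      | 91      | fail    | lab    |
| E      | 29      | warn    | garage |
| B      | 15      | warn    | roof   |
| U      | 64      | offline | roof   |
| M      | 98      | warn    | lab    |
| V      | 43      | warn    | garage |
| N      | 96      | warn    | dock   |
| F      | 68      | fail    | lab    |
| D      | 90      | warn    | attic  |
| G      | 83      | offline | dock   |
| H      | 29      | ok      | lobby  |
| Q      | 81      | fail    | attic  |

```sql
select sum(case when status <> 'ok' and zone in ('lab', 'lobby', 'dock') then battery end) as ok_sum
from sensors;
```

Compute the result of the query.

436

sensor=Z: ✗
sensor=C: ✓ → 91
sensor=E: ✗
sensor=B: ✗
sensor=U: ✗
sensor=M: ✓ → 98
sensor=V: ✗
sensor=N: ✓ → 96
sensor=F: ✓ → 68
sensor=D: ✗
sensor=G: ✓ → 83
sensor=H: ✗
sensor=Q: ✗
ok_sum = 91 + 98 + 96 + 68 + 83 = 436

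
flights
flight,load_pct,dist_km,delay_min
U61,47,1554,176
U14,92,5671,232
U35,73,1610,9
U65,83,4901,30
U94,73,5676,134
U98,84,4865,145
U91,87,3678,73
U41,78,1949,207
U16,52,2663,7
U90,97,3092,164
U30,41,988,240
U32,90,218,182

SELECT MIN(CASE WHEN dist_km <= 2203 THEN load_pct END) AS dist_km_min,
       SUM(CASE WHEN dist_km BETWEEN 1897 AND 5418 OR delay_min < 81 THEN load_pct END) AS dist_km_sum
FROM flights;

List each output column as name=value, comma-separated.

[dist_km_min: dist_km <= 2203]
flight=U61: ✓ → 47
flight=U14: ✗
flight=U35: ✓ → 73
flight=U65: ✗
flight=U94: ✗
flight=U98: ✗
flight=U91: ✗
flight=U41: ✓ → 78
flight=U16: ✗
flight=U90: ✗
flight=U30: ✓ → 41
flight=U32: ✓ → 90
dist_km_min = MIN(47, 73, 78, 41, 90) = 41
—
[dist_km_sum: dist_km BETWEEN 1897 AND 5418 OR delay_min < 81]
flight=U61: ✗
flight=U14: ✗
flight=U35: ✓ → 73
flight=U65: ✓ → 83
flight=U94: ✗
flight=U98: ✓ → 84
flight=U91: ✓ → 87
flight=U41: ✓ → 78
flight=U16: ✓ → 52
flight=U90: ✓ → 97
flight=U30: ✗
flight=U32: ✗
dist_km_sum = 73 + 83 + 84 + 87 + 78 + 52 + 97 = 554

dist_km_min=41, dist_km_sum=554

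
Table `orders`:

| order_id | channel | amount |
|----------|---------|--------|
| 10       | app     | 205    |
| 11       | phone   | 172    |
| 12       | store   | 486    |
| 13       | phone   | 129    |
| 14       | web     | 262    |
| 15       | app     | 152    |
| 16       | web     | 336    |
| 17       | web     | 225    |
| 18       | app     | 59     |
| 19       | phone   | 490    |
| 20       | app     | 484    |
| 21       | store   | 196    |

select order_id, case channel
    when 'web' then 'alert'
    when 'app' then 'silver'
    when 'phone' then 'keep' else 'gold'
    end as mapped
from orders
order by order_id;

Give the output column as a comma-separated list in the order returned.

order_id=10: channel='app' → silver
order_id=11: channel='phone' → keep
order_id=12: ELSE → gold
order_id=13: channel='phone' → keep
order_id=14: channel='web' → alert
order_id=15: channel='app' → silver
order_id=16: channel='web' → alert
order_id=17: channel='web' → alert
order_id=18: channel='app' → silver
order_id=19: channel='phone' → keep
order_id=20: channel='app' → silver
order_id=21: ELSE → gold

silver, keep, gold, keep, alert, silver, alert, alert, silver, keep, silver, gold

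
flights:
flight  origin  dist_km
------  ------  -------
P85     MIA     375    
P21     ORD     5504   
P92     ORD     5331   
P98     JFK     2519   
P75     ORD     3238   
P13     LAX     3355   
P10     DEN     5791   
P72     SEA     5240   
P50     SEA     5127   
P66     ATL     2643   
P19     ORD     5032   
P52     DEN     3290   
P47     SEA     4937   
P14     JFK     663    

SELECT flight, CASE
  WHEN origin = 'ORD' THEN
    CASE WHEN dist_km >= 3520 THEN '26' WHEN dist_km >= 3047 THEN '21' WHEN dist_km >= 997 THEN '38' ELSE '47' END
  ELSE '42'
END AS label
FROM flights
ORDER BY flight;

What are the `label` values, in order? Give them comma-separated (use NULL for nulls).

42, 42, 42, 26, 26, 42, 42, 42, 42, 42, 21, 42, 26, 42

flight=P10: origin='DEN' → outer ELSE → 42
flight=P13: origin='LAX' → outer ELSE → 42
flight=P14: origin='JFK' → outer ELSE → 42
flight=P19: origin='ORD' → inner[dist_km >= 3520] → 26
flight=P21: origin='ORD' → inner[dist_km >= 3520] → 26
flight=P47: origin='SEA' → outer ELSE → 42
flight=P50: origin='SEA' → outer ELSE → 42
flight=P52: origin='DEN' → outer ELSE → 42
flight=P66: origin='ATL' → outer ELSE → 42
flight=P72: origin='SEA' → outer ELSE → 42
flight=P75: origin='ORD' → inner[dist_km >= 3047] → 21
flight=P85: origin='MIA' → outer ELSE → 42
flight=P92: origin='ORD' → inner[dist_km >= 3520] → 26
flight=P98: origin='JFK' → outer ELSE → 42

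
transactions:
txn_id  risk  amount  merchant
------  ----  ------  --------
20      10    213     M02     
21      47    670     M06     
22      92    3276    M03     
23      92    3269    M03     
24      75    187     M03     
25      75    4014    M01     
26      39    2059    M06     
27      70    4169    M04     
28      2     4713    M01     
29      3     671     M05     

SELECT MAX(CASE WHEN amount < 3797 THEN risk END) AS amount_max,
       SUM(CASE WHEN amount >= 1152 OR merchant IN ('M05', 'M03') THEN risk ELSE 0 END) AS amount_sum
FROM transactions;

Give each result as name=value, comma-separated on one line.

amount_max=92, amount_sum=448

[amount_max: amount < 3797]
txn_id=20: ✓ → 10
txn_id=21: ✓ → 47
txn_id=22: ✓ → 92
txn_id=23: ✓ → 92
txn_id=24: ✓ → 75
txn_id=25: ✗
txn_id=26: ✓ → 39
txn_id=27: ✗
txn_id=28: ✗
txn_id=29: ✓ → 3
amount_max = MAX(10, 47, 92, 92, 75, 39, 3) = 92
—
[amount_sum: amount >= 1152 OR merchant IN ('M05', 'M03')]
txn_id=20: ✗
txn_id=21: ✗
txn_id=22: ✓ → 92
txn_id=23: ✓ → 92
txn_id=24: ✓ → 75
txn_id=25: ✓ → 75
txn_id=26: ✓ → 39
txn_id=27: ✓ → 70
txn_id=28: ✓ → 2
txn_id=29: ✓ → 3
amount_sum = 92 + 92 + 75 + 75 + 39 + 70 + 2 + 3 = 448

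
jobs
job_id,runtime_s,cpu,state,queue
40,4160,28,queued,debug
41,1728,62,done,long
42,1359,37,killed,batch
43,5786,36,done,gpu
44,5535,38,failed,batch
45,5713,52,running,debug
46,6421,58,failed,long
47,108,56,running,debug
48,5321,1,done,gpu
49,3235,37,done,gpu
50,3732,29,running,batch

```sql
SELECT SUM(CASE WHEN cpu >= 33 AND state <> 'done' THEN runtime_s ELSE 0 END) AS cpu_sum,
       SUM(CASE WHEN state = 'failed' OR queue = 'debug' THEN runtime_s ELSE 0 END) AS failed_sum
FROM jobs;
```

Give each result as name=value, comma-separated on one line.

cpu_sum=19136, failed_sum=21937

[cpu_sum: cpu >= 33 AND state <> 'done']
job_id=40: ✗
job_id=41: ✗
job_id=42: ✓ → 1359
job_id=43: ✗
job_id=44: ✓ → 5535
job_id=45: ✓ → 5713
job_id=46: ✓ → 6421
job_id=47: ✓ → 108
job_id=48: ✗
job_id=49: ✗
job_id=50: ✗
cpu_sum = 1359 + 5535 + 5713 + 6421 + 108 = 19136
—
[failed_sum: state = 'failed' OR queue = 'debug']
job_id=40: ✓ → 4160
job_id=41: ✗
job_id=42: ✗
job_id=43: ✗
job_id=44: ✓ → 5535
job_id=45: ✓ → 5713
job_id=46: ✓ → 6421
job_id=47: ✓ → 108
job_id=48: ✗
job_id=49: ✗
job_id=50: ✗
failed_sum = 4160 + 5535 + 5713 + 6421 + 108 = 21937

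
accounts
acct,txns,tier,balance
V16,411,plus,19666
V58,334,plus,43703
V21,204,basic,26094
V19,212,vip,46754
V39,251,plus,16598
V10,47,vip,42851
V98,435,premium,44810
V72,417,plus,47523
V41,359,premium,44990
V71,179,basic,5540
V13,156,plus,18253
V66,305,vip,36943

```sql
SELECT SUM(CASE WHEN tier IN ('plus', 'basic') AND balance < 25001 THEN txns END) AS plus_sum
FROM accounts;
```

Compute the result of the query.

997

acct=V16: ✓ → 411
acct=V58: ✗
acct=V21: ✗
acct=V19: ✗
acct=V39: ✓ → 251
acct=V10: ✗
acct=V98: ✗
acct=V72: ✗
acct=V41: ✗
acct=V71: ✓ → 179
acct=V13: ✓ → 156
acct=V66: ✗
plus_sum = 411 + 251 + 179 + 156 = 997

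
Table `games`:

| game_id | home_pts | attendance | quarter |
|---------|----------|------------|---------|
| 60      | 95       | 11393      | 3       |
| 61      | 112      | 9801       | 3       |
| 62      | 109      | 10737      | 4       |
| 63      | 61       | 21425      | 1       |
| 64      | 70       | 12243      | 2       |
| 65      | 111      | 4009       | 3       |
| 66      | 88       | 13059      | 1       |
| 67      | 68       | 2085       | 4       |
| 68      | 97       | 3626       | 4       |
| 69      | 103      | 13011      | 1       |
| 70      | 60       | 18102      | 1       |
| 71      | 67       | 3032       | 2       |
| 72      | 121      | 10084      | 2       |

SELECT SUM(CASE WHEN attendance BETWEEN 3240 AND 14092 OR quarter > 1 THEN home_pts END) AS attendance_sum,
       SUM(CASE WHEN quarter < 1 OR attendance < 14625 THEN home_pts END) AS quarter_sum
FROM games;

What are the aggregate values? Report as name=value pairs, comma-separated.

attendance_sum=1041, quarter_sum=1041

[attendance_sum: attendance BETWEEN 3240 AND 14092 OR quarter > 1]
game_id=60: ✓ → 95
game_id=61: ✓ → 112
game_id=62: ✓ → 109
game_id=63: ✗
game_id=64: ✓ → 70
game_id=65: ✓ → 111
game_id=66: ✓ → 88
game_id=67: ✓ → 68
game_id=68: ✓ → 97
game_id=69: ✓ → 103
game_id=70: ✗
game_id=71: ✓ → 67
game_id=72: ✓ → 121
attendance_sum = 95 + 112 + 109 + 70 + 111 + 88 + 68 + 97 + 103 + 67 + 121 = 1041
—
[quarter_sum: quarter < 1 OR attendance < 14625]
game_id=60: ✓ → 95
game_id=61: ✓ → 112
game_id=62: ✓ → 109
game_id=63: ✗
game_id=64: ✓ → 70
game_id=65: ✓ → 111
game_id=66: ✓ → 88
game_id=67: ✓ → 68
game_id=68: ✓ → 97
game_id=69: ✓ → 103
game_id=70: ✗
game_id=71: ✓ → 67
game_id=72: ✓ → 121
quarter_sum = 95 + 112 + 109 + 70 + 111 + 88 + 68 + 97 + 103 + 67 + 121 = 1041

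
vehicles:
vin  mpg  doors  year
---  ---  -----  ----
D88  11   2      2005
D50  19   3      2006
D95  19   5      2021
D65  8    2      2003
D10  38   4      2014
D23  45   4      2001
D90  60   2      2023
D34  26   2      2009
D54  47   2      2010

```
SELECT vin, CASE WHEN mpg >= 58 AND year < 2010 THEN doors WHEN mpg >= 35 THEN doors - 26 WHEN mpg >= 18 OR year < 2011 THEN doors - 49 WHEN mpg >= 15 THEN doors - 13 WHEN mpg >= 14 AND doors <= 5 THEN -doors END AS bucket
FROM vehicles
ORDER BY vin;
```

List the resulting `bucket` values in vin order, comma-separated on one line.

vin=D10: mpg >= 35 → -22
vin=D23: mpg >= 35 → -22
vin=D34: mpg >= 18 OR year < 2011 → -47
vin=D50: mpg >= 18 OR year < 2011 → -46
vin=D54: mpg >= 35 → -24
vin=D65: mpg >= 18 OR year < 2011 → -47
vin=D88: mpg >= 18 OR year < 2011 → -47
vin=D90: mpg >= 35 → -24
vin=D95: mpg >= 18 OR year < 2011 → -44

-22, -22, -47, -46, -24, -47, -47, -24, -44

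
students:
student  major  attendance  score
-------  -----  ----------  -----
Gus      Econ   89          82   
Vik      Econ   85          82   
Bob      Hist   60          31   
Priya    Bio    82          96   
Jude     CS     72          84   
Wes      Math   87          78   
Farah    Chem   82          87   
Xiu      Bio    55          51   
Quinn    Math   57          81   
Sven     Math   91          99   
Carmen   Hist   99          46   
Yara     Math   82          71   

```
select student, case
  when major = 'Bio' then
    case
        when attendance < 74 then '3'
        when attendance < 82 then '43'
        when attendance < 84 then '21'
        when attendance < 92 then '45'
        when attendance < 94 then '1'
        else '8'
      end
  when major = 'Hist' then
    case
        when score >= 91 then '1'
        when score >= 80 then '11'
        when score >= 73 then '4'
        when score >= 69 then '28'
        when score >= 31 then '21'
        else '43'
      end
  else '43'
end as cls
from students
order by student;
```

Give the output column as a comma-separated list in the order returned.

21, 21, 43, 43, 43, 21, 43, 43, 43, 43, 3, 43

student=Bob: major='Hist' → inner[score >= 31] → 21
student=Carmen: major='Hist' → inner[score >= 31] → 21
student=Farah: major='Chem' → outer ELSE → 43
student=Gus: major='Econ' → outer ELSE → 43
student=Jude: major='CS' → outer ELSE → 43
student=Priya: major='Bio' → inner[attendance < 84] → 21
student=Quinn: major='Math' → outer ELSE → 43
student=Sven: major='Math' → outer ELSE → 43
student=Vik: major='Econ' → outer ELSE → 43
student=Wes: major='Math' → outer ELSE → 43
student=Xiu: major='Bio' → inner[attendance < 74] → 3
student=Yara: major='Math' → outer ELSE → 43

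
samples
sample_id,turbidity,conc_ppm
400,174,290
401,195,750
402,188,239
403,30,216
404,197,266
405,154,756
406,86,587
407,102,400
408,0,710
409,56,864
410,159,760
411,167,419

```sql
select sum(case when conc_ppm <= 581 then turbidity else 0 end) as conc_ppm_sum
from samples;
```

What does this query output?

858

sample_id=400: ✓ → 174
sample_id=401: ✗
sample_id=402: ✓ → 188
sample_id=403: ✓ → 30
sample_id=404: ✓ → 197
sample_id=405: ✗
sample_id=406: ✗
sample_id=407: ✓ → 102
sample_id=408: ✗
sample_id=409: ✗
sample_id=410: ✗
sample_id=411: ✓ → 167
conc_ppm_sum = 174 + 188 + 30 + 197 + 102 + 167 = 858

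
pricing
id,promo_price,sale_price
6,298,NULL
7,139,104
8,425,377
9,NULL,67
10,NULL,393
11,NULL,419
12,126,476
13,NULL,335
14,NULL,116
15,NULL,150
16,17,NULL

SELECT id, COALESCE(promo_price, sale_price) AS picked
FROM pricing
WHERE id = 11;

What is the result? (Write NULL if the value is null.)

id = 11: promo_price=NULL, sale_price=419.
promo_price=NULL, sale_price=419 → 419

419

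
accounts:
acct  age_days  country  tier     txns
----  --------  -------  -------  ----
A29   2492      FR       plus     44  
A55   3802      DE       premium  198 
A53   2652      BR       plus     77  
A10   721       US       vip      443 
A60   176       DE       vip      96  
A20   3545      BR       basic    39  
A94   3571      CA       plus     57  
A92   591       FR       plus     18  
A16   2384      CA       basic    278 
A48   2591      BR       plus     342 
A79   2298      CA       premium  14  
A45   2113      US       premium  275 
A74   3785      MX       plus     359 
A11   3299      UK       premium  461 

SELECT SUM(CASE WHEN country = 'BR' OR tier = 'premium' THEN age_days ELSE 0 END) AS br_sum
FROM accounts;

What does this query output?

20300

acct=A29: ✗
acct=A55: ✓ → 3802
acct=A53: ✓ → 2652
acct=A10: ✗
acct=A60: ✗
acct=A20: ✓ → 3545
acct=A94: ✗
acct=A92: ✗
acct=A16: ✗
acct=A48: ✓ → 2591
acct=A79: ✓ → 2298
acct=A45: ✓ → 2113
acct=A74: ✗
acct=A11: ✓ → 3299
br_sum = 3802 + 2652 + 3545 + 2591 + 2298 + 2113 + 3299 = 20300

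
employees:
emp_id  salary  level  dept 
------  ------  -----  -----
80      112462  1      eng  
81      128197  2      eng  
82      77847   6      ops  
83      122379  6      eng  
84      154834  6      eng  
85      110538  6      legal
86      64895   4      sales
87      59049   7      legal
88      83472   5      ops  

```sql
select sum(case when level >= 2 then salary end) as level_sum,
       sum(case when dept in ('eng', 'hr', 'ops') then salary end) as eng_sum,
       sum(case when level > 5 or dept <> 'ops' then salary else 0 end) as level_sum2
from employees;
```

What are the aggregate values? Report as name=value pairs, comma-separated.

[level_sum: level >= 2]
emp_id=80: ✗
emp_id=81: ✓ → 128197
emp_id=82: ✓ → 77847
emp_id=83: ✓ → 122379
emp_id=84: ✓ → 154834
emp_id=85: ✓ → 110538
emp_id=86: ✓ → 64895
emp_id=87: ✓ → 59049
emp_id=88: ✓ → 83472
level_sum = 128197 + 77847 + 122379 + 154834 + 110538 + 64895 + 59049 + 83472 = 801211
—
[eng_sum: dept in ('eng', 'hr', 'ops')]
emp_id=80: ✓ → 112462
emp_id=81: ✓ → 128197
emp_id=82: ✓ → 77847
emp_id=83: ✓ → 122379
emp_id=84: ✓ → 154834
emp_id=85: ✗
emp_id=86: ✗
emp_id=87: ✗
emp_id=88: ✓ → 83472
eng_sum = 112462 + 128197 + 77847 + 122379 + 154834 + 83472 = 679191
—
[level_sum2: level > 5 or dept <> 'ops']
emp_id=80: ✓ → 112462
emp_id=81: ✓ → 128197
emp_id=82: ✓ → 77847
emp_id=83: ✓ → 122379
emp_id=84: ✓ → 154834
emp_id=85: ✓ → 110538
emp_id=86: ✓ → 64895
emp_id=87: ✓ → 59049
emp_id=88: ✗
level_sum2 = 112462 + 128197 + 77847 + 122379 + 154834 + 110538 + 64895 + 59049 = 830201

level_sum=801211, eng_sum=679191, level_sum2=830201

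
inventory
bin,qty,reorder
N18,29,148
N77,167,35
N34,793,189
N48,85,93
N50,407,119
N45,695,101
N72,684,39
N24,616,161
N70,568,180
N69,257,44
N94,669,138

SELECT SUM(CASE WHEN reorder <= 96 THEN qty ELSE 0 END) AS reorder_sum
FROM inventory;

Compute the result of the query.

bin=N18: ✗
bin=N77: ✓ → 167
bin=N34: ✗
bin=N48: ✓ → 85
bin=N50: ✗
bin=N45: ✗
bin=N72: ✓ → 684
bin=N24: ✗
bin=N70: ✗
bin=N69: ✓ → 257
bin=N94: ✗
reorder_sum = 167 + 85 + 684 + 257 = 1193

1193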